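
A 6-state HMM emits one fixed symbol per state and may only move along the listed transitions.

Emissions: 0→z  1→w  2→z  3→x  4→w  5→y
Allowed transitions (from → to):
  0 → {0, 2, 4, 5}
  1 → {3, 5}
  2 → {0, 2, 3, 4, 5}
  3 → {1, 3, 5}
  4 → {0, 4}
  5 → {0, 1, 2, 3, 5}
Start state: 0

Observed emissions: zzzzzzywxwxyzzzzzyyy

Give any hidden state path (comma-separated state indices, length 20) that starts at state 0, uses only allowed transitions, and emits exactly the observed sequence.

  [0] z  {0,2}  => 0  start
  [1] z  {0,2}  => 0  0->0 ok
  [2] z  {0,2}  => 0  0->0 ok
  [3] z  {0,2}  => 0  0->0 ok
  [4] z  {0,2}  => 0  0->0 ok
  [5] z  {0,2}  => 2  0->2 ok
  [6] y  {5}  => 5  2->5 ok
  [7] w  {1,4}  => 1  5->1 ok
  [8] x  {3}  => 3  1->3 ok
  [9] w  {1,4}  => 1  3->1 ok
  [10] x  {3}  => 3  1->3 ok
  [11] y  {5}  => 5  3->5 ok
  [12] z  {0,2}  => 0  5->0 ok
  [13] z  {0,2}  => 2  0->2 ok
  [14] z  {0,2}  => 2  2->2 ok
  [15] z  {0,2}  => 2  2->2 ok
  [16] z  {0,2}  => 0  2->0 ok
  [17] y  {5}  => 5  0->5 ok
  [18] y  {5}  => 5  5->5 ok
  [19] y  {5}  => 5  5->5 ok

0,0,0,0,0,2,5,1,3,1,3,5,0,2,2,2,0,5,5,5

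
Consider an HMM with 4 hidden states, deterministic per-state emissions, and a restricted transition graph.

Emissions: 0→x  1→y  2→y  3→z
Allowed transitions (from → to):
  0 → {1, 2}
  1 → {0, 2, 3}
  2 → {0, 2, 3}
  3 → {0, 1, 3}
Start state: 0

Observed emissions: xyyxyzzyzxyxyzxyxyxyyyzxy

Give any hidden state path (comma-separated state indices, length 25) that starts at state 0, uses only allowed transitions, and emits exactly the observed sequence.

0,1,2,0,2,3,3,1,3,0,1,0,2,3,0,1,0,1,0,2,2,2,3,0,2

  t0 'x' -> {0}, take 0 (start)
  t1 'y' -> {1,2}, take 1 (0->1 ok)
  t2 'y' -> {1,2}, take 2 (1->2 ok)
  t3 'x' -> {0}, take 0 (2->0 ok)
  t4 'y' -> {1,2}, take 2 (0->2 ok)
  t5 'z' -> {3}, take 3 (2->3 ok)
  t6 'z' -> {3}, take 3 (3->3 ok)
  t7 'y' -> {1,2}, take 1 (3->1 ok)
  t8 'z' -> {3}, take 3 (1->3 ok)
  t9 'x' -> {0}, take 0 (3->0 ok)
  t10 'y' -> {1,2}, take 1 (0->1 ok)
  t11 'x' -> {0}, take 0 (1->0 ok)
  t12 'y' -> {1,2}, take 2 (0->2 ok)
  t13 'z' -> {3}, take 3 (2->3 ok)
  t14 'x' -> {0}, take 0 (3->0 ok)
  t15 'y' -> {1,2}, take 1 (0->1 ok)
  t16 'x' -> {0}, take 0 (1->0 ok)
  t17 'y' -> {1,2}, take 1 (0->1 ok)
  t18 'x' -> {0}, take 0 (1->0 ok)
  t19 'y' -> {1,2}, take 2 (0->2 ok)
  t20 'y' -> {1,2}, take 2 (2->2 ok)
  t21 'y' -> {1,2}, take 2 (2->2 ok)
  t22 'z' -> {3}, take 3 (2->3 ok)
  t23 'x' -> {0}, take 0 (3->0 ok)
  t24 'y' -> {1,2}, take 2 (0->2 ok)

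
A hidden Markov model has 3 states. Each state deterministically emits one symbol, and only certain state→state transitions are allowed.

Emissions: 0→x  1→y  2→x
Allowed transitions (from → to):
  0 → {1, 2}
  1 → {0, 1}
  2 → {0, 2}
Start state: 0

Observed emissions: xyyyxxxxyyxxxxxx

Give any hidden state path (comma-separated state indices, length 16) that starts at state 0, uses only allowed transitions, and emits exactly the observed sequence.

0,1,1,1,0,2,2,0,1,1,0,2,2,2,2,0

  0: obs=x cand={0,2} pick 0 [start]
  1: obs=y cand={1} pick 1 [0->1 ok]
  2: obs=y cand={1} pick 1 [1->1 ok]
  3: obs=y cand={1} pick 1 [1->1 ok]
  4: obs=x cand={0,2} pick 0 [1->0 ok]
  5: obs=x cand={0,2} pick 2 [0->2 ok]
  6: obs=x cand={0,2} pick 2 [2->2 ok]
  7: obs=x cand={0,2} pick 0 [2->0 ok]
  8: obs=y cand={1} pick 1 [0->1 ok]
  9: obs=y cand={1} pick 1 [1->1 ok]
  10: obs=x cand={0,2} pick 0 [1->0 ok]
  11: obs=x cand={0,2} pick 2 [0->2 ok]
  12: obs=x cand={0,2} pick 2 [2->2 ok]
  13: obs=x cand={0,2} pick 2 [2->2 ok]
  14: obs=x cand={0,2} pick 2 [2->2 ok]
  15: obs=x cand={0,2} pick 0 [2->0 ok]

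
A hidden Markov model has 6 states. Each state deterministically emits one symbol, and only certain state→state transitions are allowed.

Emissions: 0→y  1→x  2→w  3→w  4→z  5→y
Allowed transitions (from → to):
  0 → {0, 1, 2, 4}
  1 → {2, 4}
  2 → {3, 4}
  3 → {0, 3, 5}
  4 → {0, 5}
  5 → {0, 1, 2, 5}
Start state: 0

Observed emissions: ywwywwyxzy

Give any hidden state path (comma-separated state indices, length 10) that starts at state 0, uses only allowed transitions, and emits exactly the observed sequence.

  t0 'y' -> {0,5}, take 0 (start)
  t1 'w' -> {2,3}, take 2 (0->2 ok)
  t2 'w' -> {2,3}, take 3 (2->3 ok)
  t3 'y' -> {0,5}, take 5 (3->5 ok)
  t4 'w' -> {2,3}, take 2 (5->2 ok)
  t5 'w' -> {2,3}, take 3 (2->3 ok)
  t6 'y' -> {0,5}, take 0 (3->0 ok)
  t7 'x' -> {1}, take 1 (0->1 ok)
  t8 'z' -> {4}, take 4 (1->4 ok)
  t9 'y' -> {0,5}, take 0 (4->0 ok)

0,2,3,5,2,3,0,1,4,0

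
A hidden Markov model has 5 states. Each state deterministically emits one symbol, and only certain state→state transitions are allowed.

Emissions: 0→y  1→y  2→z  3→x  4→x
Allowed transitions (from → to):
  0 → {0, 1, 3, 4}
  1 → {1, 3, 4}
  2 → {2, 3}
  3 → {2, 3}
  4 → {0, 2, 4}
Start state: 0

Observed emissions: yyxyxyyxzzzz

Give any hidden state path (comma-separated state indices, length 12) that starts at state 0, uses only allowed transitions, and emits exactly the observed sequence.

  [0] y  {0,1}  => 0  start
  [1] y  {0,1}  => 0  0->0 ok
  [2] x  {3,4}  => 4  0->4 ok
  [3] y  {0,1}  => 0  4->0 ok
  [4] x  {3,4}  => 4  0->4 ok
  [5] y  {0,1}  => 0  4->0 ok
  [6] y  {0,1}  => 0  0->0 ok
  [7] x  {3,4}  => 3  0->3 ok
  [8] z  {2}  => 2  3->2 ok
  [9] z  {2}  => 2  2->2 ok
  [10] z  {2}  => 2  2->2 ok
  [11] z  {2}  => 2  2->2 ok

0,0,4,0,4,0,0,3,2,2,2,2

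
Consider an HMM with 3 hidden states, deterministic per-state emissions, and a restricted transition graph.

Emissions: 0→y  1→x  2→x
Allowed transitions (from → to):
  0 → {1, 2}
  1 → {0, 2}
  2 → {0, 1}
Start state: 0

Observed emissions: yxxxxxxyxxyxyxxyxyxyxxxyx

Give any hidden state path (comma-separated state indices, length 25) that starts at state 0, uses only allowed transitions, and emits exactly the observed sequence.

0,2,1,2,1,2,1,0,1,2,0,1,0,1,2,0,1,0,2,0,1,2,1,0,1

  pos 0: y in {0}, choose 0; start
  pos 1: x in {1,2}, choose 2; 0->2 ok
  pos 2: x in {1,2}, choose 1; 2->1 ok
  pos 3: x in {1,2}, choose 2; 1->2 ok
  pos 4: x in {1,2}, choose 1; 2->1 ok
  pos 5: x in {1,2}, choose 2; 1->2 ok
  pos 6: x in {1,2}, choose 1; 2->1 ok
  pos 7: y in {0}, choose 0; 1->0 ok
  pos 8: x in {1,2}, choose 1; 0->1 ok
  pos 9: x in {1,2}, choose 2; 1->2 ok
  pos 10: y in {0}, choose 0; 2->0 ok
  pos 11: x in {1,2}, choose 1; 0->1 ok
  pos 12: y in {0}, choose 0; 1->0 ok
  pos 13: x in {1,2}, choose 1; 0->1 ok
  pos 14: x in {1,2}, choose 2; 1->2 ok
  pos 15: y in {0}, choose 0; 2->0 ok
  pos 16: x in {1,2}, choose 1; 0->1 ok
  pos 17: y in {0}, choose 0; 1->0 ok
  pos 18: x in {1,2}, choose 2; 0->2 ok
  pos 19: y in {0}, choose 0; 2->0 ok
  pos 20: x in {1,2}, choose 1; 0->1 ok
  pos 21: x in {1,2}, choose 2; 1->2 ok
  pos 22: x in {1,2}, choose 1; 2->1 ok
  pos 23: y in {0}, choose 0; 1->0 ok
  pos 24: x in {1,2}, choose 1; 0->1 ok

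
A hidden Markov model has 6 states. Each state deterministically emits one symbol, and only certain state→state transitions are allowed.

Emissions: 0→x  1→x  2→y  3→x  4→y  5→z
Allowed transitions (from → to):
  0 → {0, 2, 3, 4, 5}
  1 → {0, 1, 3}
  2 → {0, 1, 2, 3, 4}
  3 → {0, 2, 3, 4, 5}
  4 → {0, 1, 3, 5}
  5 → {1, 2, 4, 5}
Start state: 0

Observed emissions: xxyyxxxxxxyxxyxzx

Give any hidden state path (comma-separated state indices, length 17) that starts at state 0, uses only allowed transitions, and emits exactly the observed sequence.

0,3,2,4,1,1,0,0,3,0,4,0,0,4,3,5,1

  pos 0: x in {0,1,3}, choose 0; start
  pos 1: x in {0,1,3}, choose 3; 0->3 ok
  pos 2: y in {2,4}, choose 2; 3->2 ok
  pos 3: y in {2,4}, choose 4; 2->4 ok
  pos 4: x in {0,1,3}, choose 1; 4->1 ok
  pos 5: x in {0,1,3}, choose 1; 1->1 ok
  pos 6: x in {0,1,3}, choose 0; 1->0 ok
  pos 7: x in {0,1,3}, choose 0; 0->0 ok
  pos 8: x in {0,1,3}, choose 3; 0->3 ok
  pos 9: x in {0,1,3}, choose 0; 3->0 ok
  pos 10: y in {2,4}, choose 4; 0->4 ok
  pos 11: x in {0,1,3}, choose 0; 4->0 ok
  pos 12: x in {0,1,3}, choose 0; 0->0 ok
  pos 13: y in {2,4}, choose 4; 0->4 ok
  pos 14: x in {0,1,3}, choose 3; 4->3 ok
  pos 15: z in {5}, choose 5; 3->5 ok
  pos 16: x in {0,1,3}, choose 1; 5->1 ok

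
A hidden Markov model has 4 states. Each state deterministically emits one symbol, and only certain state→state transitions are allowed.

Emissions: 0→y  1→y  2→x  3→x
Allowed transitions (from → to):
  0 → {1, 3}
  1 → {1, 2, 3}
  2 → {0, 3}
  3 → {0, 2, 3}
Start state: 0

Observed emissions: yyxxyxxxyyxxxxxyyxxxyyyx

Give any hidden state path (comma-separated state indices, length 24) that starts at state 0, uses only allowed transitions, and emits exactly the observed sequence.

  pos 0: y in {0,1}, choose 0; start
  pos 1: y in {0,1}, choose 1; 0->1 ok
  pos 2: x in {2,3}, choose 2; 1->2 ok
  pos 3: x in {2,3}, choose 3; 2->3 ok
  pos 4: y in {0,1}, choose 0; 3->0 ok
  pos 5: x in {2,3}, choose 3; 0->3 ok
  pos 6: x in {2,3}, choose 3; 3->3 ok
  pos 7: x in {2,3}, choose 2; 3->2 ok
  pos 8: y in {0,1}, choose 0; 2->0 ok
  pos 9: y in {0,1}, choose 1; 0->1 ok
  pos 10: x in {2,3}, choose 3; 1->3 ok
  pos 11: x in {2,3}, choose 2; 3->2 ok
  pos 12: x in {2,3}, choose 3; 2->3 ok
  pos 13: x in {2,3}, choose 3; 3->3 ok
  pos 14: x in {2,3}, choose 3; 3->3 ok
  pos 15: y in {0,1}, choose 0; 3->0 ok
  pos 16: y in {0,1}, choose 1; 0->1 ok
  pos 17: x in {2,3}, choose 3; 1->3 ok
  pos 18: x in {2,3}, choose 2; 3->2 ok
  pos 19: x in {2,3}, choose 3; 2->3 ok
  pos 20: y in {0,1}, choose 0; 3->0 ok
  pos 21: y in {0,1}, choose 1; 0->1 ok
  pos 22: y in {0,1}, choose 1; 1->1 ok
  pos 23: x in {2,3}, choose 3; 1->3 ok

0,1,2,3,0,3,3,2,0,1,3,2,3,3,3,0,1,3,2,3,0,1,1,3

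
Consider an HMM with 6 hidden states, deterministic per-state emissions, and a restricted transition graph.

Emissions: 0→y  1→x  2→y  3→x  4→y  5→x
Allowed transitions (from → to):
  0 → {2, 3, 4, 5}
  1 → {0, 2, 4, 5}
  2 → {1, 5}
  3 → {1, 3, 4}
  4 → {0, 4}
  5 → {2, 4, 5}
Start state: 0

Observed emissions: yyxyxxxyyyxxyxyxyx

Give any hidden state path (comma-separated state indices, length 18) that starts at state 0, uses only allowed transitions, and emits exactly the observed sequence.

  0: obs=y cand={0,2,4} pick 0 [start]
  1: obs=y cand={0,2,4} pick 2 [0->2 ok]
  2: obs=x cand={1,3,5} pick 1 [2->1 ok]
  3: obs=y cand={0,2,4} pick 2 [1->2 ok]
  4: obs=x cand={1,3,5} pick 5 [2->5 ok]
  5: obs=x cand={1,3,5} pick 5 [5->5 ok]
  6: obs=x cand={1,3,5} pick 5 [5->5 ok]
  7: obs=y cand={0,2,4} pick 4 [5->4 ok]
  8: obs=y cand={0,2,4} pick 0 [4->0 ok]
  9: obs=y cand={0,2,4} pick 2 [0->2 ok]
  10: obs=x cand={1,3,5} pick 1 [2->1 ok]
  11: obs=x cand={1,3,5} pick 5 [1->5 ok]
  12: obs=y cand={0,2,4} pick 2 [5->2 ok]
  13: obs=x cand={1,3,5} pick 5 [2->5 ok]
  14: obs=y cand={0,2,4} pick 2 [5->2 ok]
  15: obs=x cand={1,3,5} pick 5 [2->5 ok]
  16: obs=y cand={0,2,4} pick 2 [5->2 ok]
  17: obs=x cand={1,3,5} pick 1 [2->1 ok]

0,2,1,2,5,5,5,4,0,2,1,5,2,5,2,5,2,1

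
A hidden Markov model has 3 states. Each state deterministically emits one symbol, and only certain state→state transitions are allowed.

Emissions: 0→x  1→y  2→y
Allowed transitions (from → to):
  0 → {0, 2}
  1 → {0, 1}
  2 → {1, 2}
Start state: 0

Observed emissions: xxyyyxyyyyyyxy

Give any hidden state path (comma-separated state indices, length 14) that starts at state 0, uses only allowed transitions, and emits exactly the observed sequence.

  0: obs=x cand={0} pick 0 [start]
  1: obs=x cand={0} pick 0 [0->0 ok]
  2: obs=y cand={1,2} pick 2 [0->2 ok]
  3: obs=y cand={1,2} pick 1 [2->1 ok]
  4: obs=y cand={1,2} pick 1 [1->1 ok]
  5: obs=x cand={0} pick 0 [1->0 ok]
  6: obs=y cand={1,2} pick 2 [0->2 ok]
  7: obs=y cand={1,2} pick 2 [2->2 ok]
  8: obs=y cand={1,2} pick 2 [2->2 ok]
  9: obs=y cand={1,2} pick 2 [2->2 ok]
  10: obs=y cand={1,2} pick 2 [2->2 ok]
  11: obs=y cand={1,2} pick 1 [2->1 ok]
  12: obs=x cand={0} pick 0 [1->0 ok]
  13: obs=y cand={1,2} pick 2 [0->2 ok]

0,0,2,1,1,0,2,2,2,2,2,1,0,2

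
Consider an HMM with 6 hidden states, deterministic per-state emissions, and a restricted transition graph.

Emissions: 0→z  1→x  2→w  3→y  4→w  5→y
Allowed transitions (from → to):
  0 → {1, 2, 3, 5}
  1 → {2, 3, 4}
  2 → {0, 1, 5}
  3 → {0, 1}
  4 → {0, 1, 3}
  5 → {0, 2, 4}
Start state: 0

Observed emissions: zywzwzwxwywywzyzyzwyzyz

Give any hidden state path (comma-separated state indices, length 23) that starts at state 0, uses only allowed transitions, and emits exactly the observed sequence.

0,5,2,0,2,0,2,1,2,5,2,5,2,0,3,0,5,0,2,5,0,3,0

  [0] z  {0}  => 0  start
  [1] y  {3,5}  => 5  0->5 ok
  [2] w  {2,4}  => 2  5->2 ok
  [3] z  {0}  => 0  2->0 ok
  [4] w  {2,4}  => 2  0->2 ok
  [5] z  {0}  => 0  2->0 ok
  [6] w  {2,4}  => 2  0->2 ok
  [7] x  {1}  => 1  2->1 ok
  [8] w  {2,4}  => 2  1->2 ok
  [9] y  {3,5}  => 5  2->5 ok
  [10] w  {2,4}  => 2  5->2 ok
  [11] y  {3,5}  => 5  2->5 ok
  [12] w  {2,4}  => 2  5->2 ok
  [13] z  {0}  => 0  2->0 ok
  [14] y  {3,5}  => 3  0->3 ok
  [15] z  {0}  => 0  3->0 ok
  [16] y  {3,5}  => 5  0->5 ok
  [17] z  {0}  => 0  5->0 ok
  [18] w  {2,4}  => 2  0->2 ok
  [19] y  {3,5}  => 5  2->5 ok
  [20] z  {0}  => 0  5->0 ok
  [21] y  {3,5}  => 3  0->3 ok
  [22] z  {0}  => 0  3->0 ok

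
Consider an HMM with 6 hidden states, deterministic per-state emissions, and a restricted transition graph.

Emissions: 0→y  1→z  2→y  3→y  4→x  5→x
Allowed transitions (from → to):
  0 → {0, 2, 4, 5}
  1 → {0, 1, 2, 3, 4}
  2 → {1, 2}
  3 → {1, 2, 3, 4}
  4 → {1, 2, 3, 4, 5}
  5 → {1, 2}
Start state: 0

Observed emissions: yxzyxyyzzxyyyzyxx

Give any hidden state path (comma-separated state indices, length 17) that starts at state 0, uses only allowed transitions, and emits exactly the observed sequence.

  pos 0: y in {0,2,3}, choose 0; start
  pos 1: x in {4,5}, choose 5; 0->5 ok
  pos 2: z in {1}, choose 1; 5->1 ok
  pos 3: y in {0,2,3}, choose 3; 1->3 ok
  pos 4: x in {4,5}, choose 4; 3->4 ok
  pos 5: y in {0,2,3}, choose 2; 4->2 ok
  pos 6: y in {0,2,3}, choose 2; 2->2 ok
  pos 7: z in {1}, choose 1; 2->1 ok
  pos 8: z in {1}, choose 1; 1->1 ok
  pos 9: x in {4,5}, choose 4; 1->4 ok
  pos 10: y in {0,2,3}, choose 3; 4->3 ok
  pos 11: y in {0,2,3}, choose 2; 3->2 ok
  pos 12: y in {0,2,3}, choose 2; 2->2 ok
  pos 13: z in {1}, choose 1; 2->1 ok
  pos 14: y in {0,2,3}, choose 0; 1->0 ok
  pos 15: x in {4,5}, choose 4; 0->4 ok
  pos 16: x in {4,5}, choose 4; 4->4 ok

0,5,1,3,4,2,2,1,1,4,3,2,2,1,0,4,4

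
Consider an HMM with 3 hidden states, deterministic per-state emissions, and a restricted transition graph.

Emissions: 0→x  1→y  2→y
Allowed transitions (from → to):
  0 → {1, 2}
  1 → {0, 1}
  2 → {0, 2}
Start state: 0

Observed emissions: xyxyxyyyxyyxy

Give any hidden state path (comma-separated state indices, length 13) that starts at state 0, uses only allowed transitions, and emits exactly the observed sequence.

0,1,0,1,0,2,2,2,0,1,1,0,2

  pos 0: x in {0}, choose 0; start
  pos 1: y in {1,2}, choose 1; 0->1 ok
  pos 2: x in {0}, choose 0; 1->0 ok
  pos 3: y in {1,2}, choose 1; 0->1 ok
  pos 4: x in {0}, choose 0; 1->0 ok
  pos 5: y in {1,2}, choose 2; 0->2 ok
  pos 6: y in {1,2}, choose 2; 2->2 ok
  pos 7: y in {1,2}, choose 2; 2->2 ok
  pos 8: x in {0}, choose 0; 2->0 ok
  pos 9: y in {1,2}, choose 1; 0->1 ok
  pos 10: y in {1,2}, choose 1; 1->1 ok
  pos 11: x in {0}, choose 0; 1->0 ok
  pos 12: y in {1,2}, choose 2; 0->2 ok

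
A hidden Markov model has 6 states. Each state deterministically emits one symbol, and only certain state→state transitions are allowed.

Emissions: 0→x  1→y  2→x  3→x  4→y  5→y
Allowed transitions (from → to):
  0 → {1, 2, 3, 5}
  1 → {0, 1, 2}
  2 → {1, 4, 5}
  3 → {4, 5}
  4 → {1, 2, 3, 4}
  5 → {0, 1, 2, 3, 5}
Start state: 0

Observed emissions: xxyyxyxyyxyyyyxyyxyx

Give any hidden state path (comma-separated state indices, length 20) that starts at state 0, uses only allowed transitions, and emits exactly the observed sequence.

  pos 0: x in {0,2,3}, choose 0; start
  pos 1: x in {0,2,3}, choose 2; 0->2 ok
  pos 2: y in {1,4,5}, choose 1; 2->1 ok
  pos 3: y in {1,4,5}, choose 1; 1->1 ok
  pos 4: x in {0,2,3}, choose 2; 1->2 ok
  pos 5: y in {1,4,5}, choose 4; 2->4 ok
  pos 6: x in {0,2,3}, choose 2; 4->2 ok
  pos 7: y in {1,4,5}, choose 1; 2->1 ok
  pos 8: y in {1,4,5}, choose 1; 1->1 ok
  pos 9: x in {0,2,3}, choose 0; 1->0 ok
  pos 10: y in {1,4,5}, choose 1; 0->1 ok
  pos 11: y in {1,4,5}, choose 1; 1->1 ok
  pos 12: y in {1,4,5}, choose 1; 1->1 ok
  pos 13: y in {1,4,5}, choose 1; 1->1 ok
  pos 14: x in {0,2,3}, choose 2; 1->2 ok
  pos 15: y in {1,4,5}, choose 5; 2->5 ok
  pos 16: y in {1,4,5}, choose 1; 5->1 ok
  pos 17: x in {0,2,3}, choose 2; 1->2 ok
  pos 18: y in {1,4,5}, choose 5; 2->5 ok
  pos 19: x in {0,2,3}, choose 0; 5->0 ok

0,2,1,1,2,4,2,1,1,0,1,1,1,1,2,5,1,2,5,0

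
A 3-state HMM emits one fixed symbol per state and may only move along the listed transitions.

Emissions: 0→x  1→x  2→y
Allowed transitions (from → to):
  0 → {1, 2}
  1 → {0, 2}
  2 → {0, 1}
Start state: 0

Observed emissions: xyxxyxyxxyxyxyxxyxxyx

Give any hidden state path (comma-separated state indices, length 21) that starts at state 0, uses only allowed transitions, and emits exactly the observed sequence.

  0: obs=x cand={0,1} pick 0 [start]
  1: obs=y cand={2} pick 2 [0->2 ok]
  2: obs=x cand={0,1} pick 1 [2->1 ok]
  3: obs=x cand={0,1} pick 0 [1->0 ok]
  4: obs=y cand={2} pick 2 [0->2 ok]
  5: obs=x cand={0,1} pick 0 [2->0 ok]
  6: obs=y cand={2} pick 2 [0->2 ok]
  7: obs=x cand={0,1} pick 0 [2->0 ok]
  8: obs=x cand={0,1} pick 1 [0->1 ok]
  9: obs=y cand={2} pick 2 [1->2 ok]
  10: obs=x cand={0,1} pick 0 [2->0 ok]
  11: obs=y cand={2} pick 2 [0->2 ok]
  12: obs=x cand={0,1} pick 0 [2->0 ok]
  13: obs=y cand={2} pick 2 [0->2 ok]
  14: obs=x cand={0,1} pick 1 [2->1 ok]
  15: obs=x cand={0,1} pick 0 [1->0 ok]
  16: obs=y cand={2} pick 2 [0->2 ok]
  17: obs=x cand={0,1} pick 0 [2->0 ok]
  18: obs=x cand={0,1} pick 1 [0->1 ok]
  19: obs=y cand={2} pick 2 [1->2 ok]
  20: obs=x cand={0,1} pick 1 [2->1 ok]

0,2,1,0,2,0,2,0,1,2,0,2,0,2,1,0,2,0,1,2,1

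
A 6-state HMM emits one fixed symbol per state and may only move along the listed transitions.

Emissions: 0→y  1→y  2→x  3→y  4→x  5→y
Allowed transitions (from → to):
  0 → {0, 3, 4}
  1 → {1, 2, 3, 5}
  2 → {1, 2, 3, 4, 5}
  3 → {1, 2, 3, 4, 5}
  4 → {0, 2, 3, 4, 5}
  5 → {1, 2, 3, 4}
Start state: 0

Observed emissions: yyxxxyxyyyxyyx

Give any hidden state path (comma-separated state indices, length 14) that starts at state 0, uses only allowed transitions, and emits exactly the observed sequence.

0,0,4,4,4,5,4,3,1,5,4,5,3,4

  [0] y  {0,1,3,5}  => 0  start
  [1] y  {0,1,3,5}  => 0  0->0 ok
  [2] x  {2,4}  => 4  0->4 ok
  [3] x  {2,4}  => 4  4->4 ok
  [4] x  {2,4}  => 4  4->4 ok
  [5] y  {0,1,3,5}  => 5  4->5 ok
  [6] x  {2,4}  => 4  5->4 ok
  [7] y  {0,1,3,5}  => 3  4->3 ok
  [8] y  {0,1,3,5}  => 1  3->1 ok
  [9] y  {0,1,3,5}  => 5  1->5 ok
  [10] x  {2,4}  => 4  5->4 ok
  [11] y  {0,1,3,5}  => 5  4->5 ok
  [12] y  {0,1,3,5}  => 3  5->3 ok
  [13] x  {2,4}  => 4  3->4 ok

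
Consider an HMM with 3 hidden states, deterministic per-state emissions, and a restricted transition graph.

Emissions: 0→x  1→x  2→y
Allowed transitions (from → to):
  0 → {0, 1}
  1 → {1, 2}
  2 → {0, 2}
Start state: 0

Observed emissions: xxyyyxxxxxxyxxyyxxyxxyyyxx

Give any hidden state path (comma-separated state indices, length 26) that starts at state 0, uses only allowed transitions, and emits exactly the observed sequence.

0,1,2,2,2,0,0,0,0,0,1,2,0,1,2,2,0,1,2,0,1,2,2,2,0,0

  0: obs=x cand={0,1} pick 0 [start]
  1: obs=x cand={0,1} pick 1 [0->1 ok]
  2: obs=y cand={2} pick 2 [1->2 ok]
  3: obs=y cand={2} pick 2 [2->2 ok]
  4: obs=y cand={2} pick 2 [2->2 ok]
  5: obs=x cand={0,1} pick 0 [2->0 ok]
  6: obs=x cand={0,1} pick 0 [0->0 ok]
  7: obs=x cand={0,1} pick 0 [0->0 ok]
  8: obs=x cand={0,1} pick 0 [0->0 ok]
  9: obs=x cand={0,1} pick 0 [0->0 ok]
  10: obs=x cand={0,1} pick 1 [0->1 ok]
  11: obs=y cand={2} pick 2 [1->2 ok]
  12: obs=x cand={0,1} pick 0 [2->0 ok]
  13: obs=x cand={0,1} pick 1 [0->1 ok]
  14: obs=y cand={2} pick 2 [1->2 ok]
  15: obs=y cand={2} pick 2 [2->2 ok]
  16: obs=x cand={0,1} pick 0 [2->0 ok]
  17: obs=x cand={0,1} pick 1 [0->1 ok]
  18: obs=y cand={2} pick 2 [1->2 ok]
  19: obs=x cand={0,1} pick 0 [2->0 ok]
  20: obs=x cand={0,1} pick 1 [0->1 ok]
  21: obs=y cand={2} pick 2 [1->2 ok]
  22: obs=y cand={2} pick 2 [2->2 ok]
  23: obs=y cand={2} pick 2 [2->2 ok]
  24: obs=x cand={0,1} pick 0 [2->0 ok]
  25: obs=x cand={0,1} pick 0 [0->0 ok]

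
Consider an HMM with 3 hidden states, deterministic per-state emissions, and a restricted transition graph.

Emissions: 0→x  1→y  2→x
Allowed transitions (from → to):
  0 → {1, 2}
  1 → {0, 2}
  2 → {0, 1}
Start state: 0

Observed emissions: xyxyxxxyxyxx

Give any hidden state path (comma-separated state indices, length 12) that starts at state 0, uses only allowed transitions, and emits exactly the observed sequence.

0,1,2,1,2,0,2,1,0,1,0,2

  pos 0: x in {0,2}, choose 0; start
  pos 1: y in {1}, choose 1; 0->1 ok
  pos 2: x in {0,2}, choose 2; 1->2 ok
  pos 3: y in {1}, choose 1; 2->1 ok
  pos 4: x in {0,2}, choose 2; 1->2 ok
  pos 5: x in {0,2}, choose 0; 2->0 ok
  pos 6: x in {0,2}, choose 2; 0->2 ok
  pos 7: y in {1}, choose 1; 2->1 ok
  pos 8: x in {0,2}, choose 0; 1->0 ok
  pos 9: y in {1}, choose 1; 0->1 ok
  pos 10: x in {0,2}, choose 0; 1->0 ok
  pos 11: x in {0,2}, choose 2; 0->2 ok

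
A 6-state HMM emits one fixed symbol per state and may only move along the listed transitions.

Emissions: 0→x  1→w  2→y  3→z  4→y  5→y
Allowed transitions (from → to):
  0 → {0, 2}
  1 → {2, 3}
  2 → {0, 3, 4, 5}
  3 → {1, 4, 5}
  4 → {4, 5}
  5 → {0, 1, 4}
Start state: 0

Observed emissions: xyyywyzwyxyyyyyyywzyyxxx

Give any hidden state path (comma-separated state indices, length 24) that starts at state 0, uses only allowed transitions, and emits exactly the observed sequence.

  [0] x  {0}  => 0  start
  [1] y  {2,4,5}  => 2  0->2 ok
  [2] y  {2,4,5}  => 4  2->4 ok
  [3] y  {2,4,5}  => 5  4->5 ok
  [4] w  {1}  => 1  5->1 ok
  [5] y  {2,4,5}  => 2  1->2 ok
  [6] z  {3}  => 3  2->3 ok
  [7] w  {1}  => 1  3->1 ok
  [8] y  {2,4,5}  => 2  1->2 ok
  [9] x  {0}  => 0  2->0 ok
  [10] y  {2,4,5}  => 2  0->2 ok
  [11] y  {2,4,5}  => 4  2->4 ok
  [12] y  {2,4,5}  => 4  4->4 ok
  [13] y  {2,4,5}  => 5  4->5 ok
  [14] y  {2,4,5}  => 4  5->4 ok
  [15] y  {2,4,5}  => 4  4->4 ok
  [16] y  {2,4,5}  => 5  4->5 ok
  [17] w  {1}  => 1  5->1 ok
  [18] z  {3}  => 3  1->3 ok
  [19] y  {2,4,5}  => 4  3->4 ok
  [20] y  {2,4,5}  => 5  4->5 ok
  [21] x  {0}  => 0  5->0 ok
  [22] x  {0}  => 0  0->0 ok
  [23] x  {0}  => 0  0->0 ok

0,2,4,5,1,2,3,1,2,0,2,4,4,5,4,4,5,1,3,4,5,0,0,0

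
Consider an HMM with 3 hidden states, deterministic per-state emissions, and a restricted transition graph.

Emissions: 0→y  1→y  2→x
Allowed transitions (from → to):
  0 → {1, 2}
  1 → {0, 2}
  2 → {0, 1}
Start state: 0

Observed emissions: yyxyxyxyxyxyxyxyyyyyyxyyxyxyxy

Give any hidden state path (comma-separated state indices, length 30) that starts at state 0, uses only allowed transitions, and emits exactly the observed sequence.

  0: obs=y cand={0,1} pick 0 [start]
  1: obs=y cand={0,1} pick 1 [0->1 ok]
  2: obs=x cand={2} pick 2 [1->2 ok]
  3: obs=y cand={0,1} pick 1 [2->1 ok]
  4: obs=x cand={2} pick 2 [1->2 ok]
  5: obs=y cand={0,1} pick 0 [2->0 ok]
  6: obs=x cand={2} pick 2 [0->2 ok]
  7: obs=y cand={0,1} pick 0 [2->0 ok]
  8: obs=x cand={2} pick 2 [0->2 ok]
  9: obs=y cand={0,1} pick 0 [2->0 ok]
  10: obs=x cand={2} pick 2 [0->2 ok]
  11: obs=y cand={0,1} pick 0 [2->0 ok]
  12: obs=x cand={2} pick 2 [0->2 ok]
  13: obs=y cand={0,1} pick 0 [2->0 ok]
  14: obs=x cand={2} pick 2 [0->2 ok]
  15: obs=y cand={0,1} pick 1 [2->1 ok]
  16: obs=y cand={0,1} pick 0 [1->0 ok]
  17: obs=y cand={0,1} pick 1 [0->1 ok]
  18: obs=y cand={0,1} pick 0 [1->0 ok]
  19: obs=y cand={0,1} pick 1 [0->1 ok]
  20: obs=y cand={0,1} pick 0 [1->0 ok]
  21: obs=x cand={2} pick 2 [0->2 ok]
  22: obs=y cand={0,1} pick 1 [2->1 ok]
  23: obs=y cand={0,1} pick 0 [1->0 ok]
  24: obs=x cand={2} pick 2 [0->2 ok]
  25: obs=y cand={0,1} pick 0 [2->0 ok]
  26: obs=x cand={2} pick 2 [0->2 ok]
  27: obs=y cand={0,1} pick 1 [2->1 ok]
  28: obs=x cand={2} pick 2 [1->2 ok]
  29: obs=y cand={0,1} pick 1 [2->1 ok]

0,1,2,1,2,0,2,0,2,0,2,0,2,0,2,1,0,1,0,1,0,2,1,0,2,0,2,1,2,1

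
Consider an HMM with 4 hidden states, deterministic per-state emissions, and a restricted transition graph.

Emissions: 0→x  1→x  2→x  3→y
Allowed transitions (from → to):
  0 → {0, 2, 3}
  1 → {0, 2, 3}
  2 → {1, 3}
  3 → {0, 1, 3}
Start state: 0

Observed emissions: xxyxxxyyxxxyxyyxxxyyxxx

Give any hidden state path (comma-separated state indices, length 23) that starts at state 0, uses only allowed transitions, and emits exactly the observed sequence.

  [0] x  {0,1,2}  => 0  start
  [1] x  {0,1,2}  => 0  0->0 ok
  [2] y  {3}  => 3  0->3 ok
  [3] x  {0,1,2}  => 1  3->1 ok
  [4] x  {0,1,2}  => 2  1->2 ok
  [5] x  {0,1,2}  => 1  2->1 ok
  [6] y  {3}  => 3  1->3 ok
  [7] y  {3}  => 3  3->3 ok
  [8] x  {0,1,2}  => 0  3->0 ok
  [9] x  {0,1,2}  => 0  0->0 ok
  [10] x  {0,1,2}  => 2  0->2 ok
  [11] y  {3}  => 3  2->3 ok
  [12] x  {0,1,2}  => 1  3->1 ok
  [13] y  {3}  => 3  1->3 ok
  [14] y  {3}  => 3  3->3 ok
  [15] x  {0,1,2}  => 0  3->0 ok
  [16] x  {0,1,2}  => 0  0->0 ok
  [17] x  {0,1,2}  => 2  0->2 ok
  [18] y  {3}  => 3  2->3 ok
  [19] y  {3}  => 3  3->3 ok
  [20] x  {0,1,2}  => 0  3->0 ok
  [21] x  {0,1,2}  => 0  0->0 ok
  [22] x  {0,1,2}  => 2  0->2 ok

0,0,3,1,2,1,3,3,0,0,2,3,1,3,3,0,0,2,3,3,0,0,2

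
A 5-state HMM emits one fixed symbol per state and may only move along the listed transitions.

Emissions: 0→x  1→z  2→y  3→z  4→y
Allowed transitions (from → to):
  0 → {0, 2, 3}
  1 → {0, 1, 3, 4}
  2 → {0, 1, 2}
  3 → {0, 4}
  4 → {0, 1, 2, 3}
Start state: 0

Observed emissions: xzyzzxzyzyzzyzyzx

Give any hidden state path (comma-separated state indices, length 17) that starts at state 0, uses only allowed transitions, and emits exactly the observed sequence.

0,3,4,1,3,0,3,4,3,4,1,3,4,3,4,1,0

  0: obs=x cand={0} pick 0 [start]
  1: obs=z cand={1,3} pick 3 [0->3 ok]
  2: obs=y cand={2,4} pick 4 [3->4 ok]
  3: obs=z cand={1,3} pick 1 [4->1 ok]
  4: obs=z cand={1,3} pick 3 [1->3 ok]
  5: obs=x cand={0} pick 0 [3->0 ok]
  6: obs=z cand={1,3} pick 3 [0->3 ok]
  7: obs=y cand={2,4} pick 4 [3->4 ok]
  8: obs=z cand={1,3} pick 3 [4->3 ok]
  9: obs=y cand={2,4} pick 4 [3->4 ok]
  10: obs=z cand={1,3} pick 1 [4->1 ok]
  11: obs=z cand={1,3} pick 3 [1->3 ok]
  12: obs=y cand={2,4} pick 4 [3->4 ok]
  13: obs=z cand={1,3} pick 3 [4->3 ok]
  14: obs=y cand={2,4} pick 4 [3->4 ok]
  15: obs=z cand={1,3} pick 1 [4->1 ok]
  16: obs=x cand={0} pick 0 [1->0 ok]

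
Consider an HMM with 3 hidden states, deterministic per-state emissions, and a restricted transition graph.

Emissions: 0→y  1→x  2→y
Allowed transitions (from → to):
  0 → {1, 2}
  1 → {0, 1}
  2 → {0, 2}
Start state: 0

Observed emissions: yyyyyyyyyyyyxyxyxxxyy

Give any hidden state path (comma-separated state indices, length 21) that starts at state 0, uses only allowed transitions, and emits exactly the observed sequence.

0,2,2,0,2,2,2,2,2,0,2,0,1,0,1,0,1,1,1,0,2

  t0 'y' -> {0,2}, take 0 (start)
  t1 'y' -> {0,2}, take 2 (0->2 ok)
  t2 'y' -> {0,2}, take 2 (2->2 ok)
  t3 'y' -> {0,2}, take 0 (2->0 ok)
  t4 'y' -> {0,2}, take 2 (0->2 ok)
  t5 'y' -> {0,2}, take 2 (2->2 ok)
  t6 'y' -> {0,2}, take 2 (2->2 ok)
  t7 'y' -> {0,2}, take 2 (2->2 ok)
  t8 'y' -> {0,2}, take 2 (2->2 ok)
  t9 'y' -> {0,2}, take 0 (2->0 ok)
  t10 'y' -> {0,2}, take 2 (0->2 ok)
  t11 'y' -> {0,2}, take 0 (2->0 ok)
  t12 'x' -> {1}, take 1 (0->1 ok)
  t13 'y' -> {0,2}, take 0 (1->0 ok)
  t14 'x' -> {1}, take 1 (0->1 ok)
  t15 'y' -> {0,2}, take 0 (1->0 ok)
  t16 'x' -> {1}, take 1 (0->1 ok)
  t17 'x' -> {1}, take 1 (1->1 ok)
  t18 'x' -> {1}, take 1 (1->1 ok)
  t19 'y' -> {0,2}, take 0 (1->0 ok)
  t20 'y' -> {0,2}, take 2 (0->2 ok)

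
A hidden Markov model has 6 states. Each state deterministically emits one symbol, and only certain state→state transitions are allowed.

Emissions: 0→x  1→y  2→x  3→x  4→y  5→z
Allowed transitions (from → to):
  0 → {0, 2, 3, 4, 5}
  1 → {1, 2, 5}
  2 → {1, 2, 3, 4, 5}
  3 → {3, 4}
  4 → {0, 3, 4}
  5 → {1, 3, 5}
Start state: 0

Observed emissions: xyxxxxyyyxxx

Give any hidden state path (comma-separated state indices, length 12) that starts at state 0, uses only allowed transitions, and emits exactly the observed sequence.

  0: obs=x cand={0,2,3} pick 0 [start]
  1: obs=y cand={1,4} pick 4 [0->4 ok]
  2: obs=x cand={0,2,3} pick 0 [4->0 ok]
  3: obs=x cand={0,2,3} pick 2 [0->2 ok]
  4: obs=x cand={0,2,3} pick 2 [2->2 ok]
  5: obs=x cand={0,2,3} pick 2 [2->2 ok]
  6: obs=y cand={1,4} pick 4 [2->4 ok]
  7: obs=y cand={1,4} pick 4 [4->4 ok]
  8: obs=y cand={1,4} pick 4 [4->4 ok]
  9: obs=x cand={0,2,3} pick 0 [4->0 ok]
  10: obs=x cand={0,2,3} pick 3 [0->3 ok]
  11: obs=x cand={0,2,3} pick 3 [3->3 ok]

0,4,0,2,2,2,4,4,4,0,3,3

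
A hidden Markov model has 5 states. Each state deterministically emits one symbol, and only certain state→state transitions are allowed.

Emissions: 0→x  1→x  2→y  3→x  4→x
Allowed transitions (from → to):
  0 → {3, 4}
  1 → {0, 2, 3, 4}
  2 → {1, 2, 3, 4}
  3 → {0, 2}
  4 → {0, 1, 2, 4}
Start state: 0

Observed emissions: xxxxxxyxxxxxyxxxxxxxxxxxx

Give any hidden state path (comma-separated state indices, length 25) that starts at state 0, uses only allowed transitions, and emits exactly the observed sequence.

0,3,0,3,0,4,2,3,0,4,4,1,2,3,0,3,0,4,1,0,3,0,4,1,4

  t0 'x' -> {0,1,3,4}, take 0 (start)
  t1 'x' -> {0,1,3,4}, take 3 (0->3 ok)
  t2 'x' -> {0,1,3,4}, take 0 (3->0 ok)
  t3 'x' -> {0,1,3,4}, take 3 (0->3 ok)
  t4 'x' -> {0,1,3,4}, take 0 (3->0 ok)
  t5 'x' -> {0,1,3,4}, take 4 (0->4 ok)
  t6 'y' -> {2}, take 2 (4->2 ok)
  t7 'x' -> {0,1,3,4}, take 3 (2->3 ok)
  t8 'x' -> {0,1,3,4}, take 0 (3->0 ok)
  t9 'x' -> {0,1,3,4}, take 4 (0->4 ok)
  t10 'x' -> {0,1,3,4}, take 4 (4->4 ok)
  t11 'x' -> {0,1,3,4}, take 1 (4->1 ok)
  t12 'y' -> {2}, take 2 (1->2 ok)
  t13 'x' -> {0,1,3,4}, take 3 (2->3 ok)
  t14 'x' -> {0,1,3,4}, take 0 (3->0 ok)
  t15 'x' -> {0,1,3,4}, take 3 (0->3 ok)
  t16 'x' -> {0,1,3,4}, take 0 (3->0 ok)
  t17 'x' -> {0,1,3,4}, take 4 (0->4 ok)
  t18 'x' -> {0,1,3,4}, take 1 (4->1 ok)
  t19 'x' -> {0,1,3,4}, take 0 (1->0 ok)
  t20 'x' -> {0,1,3,4}, take 3 (0->3 ok)
  t21 'x' -> {0,1,3,4}, take 0 (3->0 ok)
  t22 'x' -> {0,1,3,4}, take 4 (0->4 ok)
  t23 'x' -> {0,1,3,4}, take 1 (4->1 ok)
  t24 'x' -> {0,1,3,4}, take 4 (1->4 ok)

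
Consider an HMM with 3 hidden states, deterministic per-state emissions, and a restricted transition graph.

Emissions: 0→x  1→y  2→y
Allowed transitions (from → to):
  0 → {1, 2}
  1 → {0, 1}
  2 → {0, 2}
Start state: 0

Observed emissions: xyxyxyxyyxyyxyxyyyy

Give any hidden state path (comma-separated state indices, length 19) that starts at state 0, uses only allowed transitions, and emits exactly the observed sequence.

  [0] x  {0}  => 0  start
  [1] y  {1,2}  => 2  0->2 ok
  [2] x  {0}  => 0  2->0 ok
  [3] y  {1,2}  => 2  0->2 ok
  [4] x  {0}  => 0  2->0 ok
  [5] y  {1,2}  => 2  0->2 ok
  [6] x  {0}  => 0  2->0 ok
  [7] y  {1,2}  => 2  0->2 ok
  [8] y  {1,2}  => 2  2->2 ok
  [9] x  {0}  => 0  2->0 ok
  [10] y  {1,2}  => 2  0->2 ok
  [11] y  {1,2}  => 2  2->2 ok
  [12] x  {0}  => 0  2->0 ok
  [13] y  {1,2}  => 1  0->1 ok
  [14] x  {0}  => 0  1->0 ok
  [15] y  {1,2}  => 1  0->1 ok
  [16] y  {1,2}  => 1  1->1 ok
  [17] y  {1,2}  => 1  1->1 ok
  [18] y  {1,2}  => 1  1->1 ok

0,2,0,2,0,2,0,2,2,0,2,2,0,1,0,1,1,1,1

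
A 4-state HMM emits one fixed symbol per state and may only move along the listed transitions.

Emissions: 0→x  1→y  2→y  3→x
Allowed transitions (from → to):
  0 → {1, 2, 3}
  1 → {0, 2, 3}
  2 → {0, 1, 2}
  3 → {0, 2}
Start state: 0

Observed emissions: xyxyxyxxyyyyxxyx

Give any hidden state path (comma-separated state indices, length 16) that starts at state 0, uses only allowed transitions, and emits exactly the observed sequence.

  pos 0: x in {0,3}, choose 0; start
  pos 1: y in {1,2}, choose 1; 0->1 ok
  pos 2: x in {0,3}, choose 0; 1->0 ok
  pos 3: y in {1,2}, choose 2; 0->2 ok
  pos 4: x in {0,3}, choose 0; 2->0 ok
  pos 5: y in {1,2}, choose 1; 0->1 ok
  pos 6: x in {0,3}, choose 3; 1->3 ok
  pos 7: x in {0,3}, choose 0; 3->0 ok
  pos 8: y in {1,2}, choose 1; 0->1 ok
  pos 9: y in {1,2}, choose 2; 1->2 ok
  pos 10: y in {1,2}, choose 2; 2->2 ok
  pos 11: y in {1,2}, choose 2; 2->2 ok
  pos 12: x in {0,3}, choose 0; 2->0 ok
  pos 13: x in {0,3}, choose 3; 0->3 ok
  pos 14: y in {1,2}, choose 2; 3->2 ok
  pos 15: x in {0,3}, choose 0; 2->0 ok

0,1,0,2,0,1,3,0,1,2,2,2,0,3,2,0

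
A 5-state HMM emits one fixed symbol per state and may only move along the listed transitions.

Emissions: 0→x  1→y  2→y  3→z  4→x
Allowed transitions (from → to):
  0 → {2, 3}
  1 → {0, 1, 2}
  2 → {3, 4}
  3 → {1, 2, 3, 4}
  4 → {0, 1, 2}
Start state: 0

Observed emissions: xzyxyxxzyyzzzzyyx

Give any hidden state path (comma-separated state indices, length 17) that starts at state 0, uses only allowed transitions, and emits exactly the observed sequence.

0,3,1,0,2,4,0,3,1,2,3,3,3,3,1,1,0

  pos 0: x in {0,4}, choose 0; start
  pos 1: z in {3}, choose 3; 0->3 ok
  pos 2: y in {1,2}, choose 1; 3->1 ok
  pos 3: x in {0,4}, choose 0; 1->0 ok
  pos 4: y in {1,2}, choose 2; 0->2 ok
  pos 5: x in {0,4}, choose 4; 2->4 ok
  pos 6: x in {0,4}, choose 0; 4->0 ok
  pos 7: z in {3}, choose 3; 0->3 ok
  pos 8: y in {1,2}, choose 1; 3->1 ok
  pos 9: y in {1,2}, choose 2; 1->2 ok
  pos 10: z in {3}, choose 3; 2->3 ok
  pos 11: z in {3}, choose 3; 3->3 ok
  pos 12: z in {3}, choose 3; 3->3 ok
  pos 13: z in {3}, choose 3; 3->3 ok
  pos 14: y in {1,2}, choose 1; 3->1 ok
  pos 15: y in {1,2}, choose 1; 1->1 ok
  pos 16: x in {0,4}, choose 0; 1->0 ok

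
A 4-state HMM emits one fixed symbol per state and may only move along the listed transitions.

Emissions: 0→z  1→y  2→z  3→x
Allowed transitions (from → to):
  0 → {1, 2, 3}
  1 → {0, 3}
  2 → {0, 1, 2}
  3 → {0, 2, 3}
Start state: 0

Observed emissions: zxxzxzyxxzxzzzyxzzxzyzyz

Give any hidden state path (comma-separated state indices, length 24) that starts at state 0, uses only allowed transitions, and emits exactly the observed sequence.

  pos 0: z in {0,2}, choose 0; start
  pos 1: x in {3}, choose 3; 0->3 ok
  pos 2: x in {3}, choose 3; 3->3 ok
  pos 3: z in {0,2}, choose 0; 3->0 ok
  pos 4: x in {3}, choose 3; 0->3 ok
  pos 5: z in {0,2}, choose 2; 3->2 ok
  pos 6: y in {1}, choose 1; 2->1 ok
  pos 7: x in {3}, choose 3; 1->3 ok
  pos 8: x in {3}, choose 3; 3->3 ok
  pos 9: z in {0,2}, choose 0; 3->0 ok
  pos 10: x in {3}, choose 3; 0->3 ok
  pos 11: z in {0,2}, choose 2; 3->2 ok
  pos 12: z in {0,2}, choose 2; 2->2 ok
  pos 13: z in {0,2}, choose 2; 2->2 ok
  pos 14: y in {1}, choose 1; 2->1 ok
  pos 15: x in {3}, choose 3; 1->3 ok
  pos 16: z in {0,2}, choose 2; 3->2 ok
  pos 17: z in {0,2}, choose 0; 2->0 ok
  pos 18: x in {3}, choose 3; 0->3 ok
  pos 19: z in {0,2}, choose 0; 3->0 ok
  pos 20: y in {1}, choose 1; 0->1 ok
  pos 21: z in {0,2}, choose 0; 1->0 ok
  pos 22: y in {1}, choose 1; 0->1 ok
  pos 23: z in {0,2}, choose 0; 1->0 ok

0,3,3,0,3,2,1,3,3,0,3,2,2,2,1,3,2,0,3,0,1,0,1,0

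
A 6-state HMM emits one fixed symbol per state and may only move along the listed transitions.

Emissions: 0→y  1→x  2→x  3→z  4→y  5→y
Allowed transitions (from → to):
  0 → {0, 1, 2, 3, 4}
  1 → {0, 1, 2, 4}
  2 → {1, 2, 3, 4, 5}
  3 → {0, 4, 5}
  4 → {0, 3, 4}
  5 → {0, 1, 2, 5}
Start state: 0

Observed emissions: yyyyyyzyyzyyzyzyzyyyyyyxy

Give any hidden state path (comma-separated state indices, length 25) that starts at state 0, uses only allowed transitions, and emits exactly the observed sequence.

  [0] y  {0,4,5}  => 0  start
  [1] y  {0,4,5}  => 0  0->0 ok
  [2] y  {0,4,5}  => 0  0->0 ok
  [3] y  {0,4,5}  => 4  0->4 ok
  [4] y  {0,4,5}  => 4  4->4 ok
  [5] y  {0,4,5}  => 4  4->4 ok
  [6] z  {3}  => 3  4->3 ok
  [7] y  {0,4,5}  => 5  3->5 ok
  [8] y  {0,4,5}  => 0  5->0 ok
  [9] z  {3}  => 3  0->3 ok
  [10] y  {0,4,5}  => 4  3->4 ok
  [11] y  {0,4,5}  => 0  4->0 ok
  [12] z  {3}  => 3  0->3 ok
  [13] y  {0,4,5}  => 4  3->4 ok
  [14] z  {3}  => 3  4->3 ok
  [15] y  {0,4,5}  => 0  3->0 ok
  [16] z  {3}  => 3  0->3 ok
  [17] y  {0,4,5}  => 4  3->4 ok
  [18] y  {0,4,5}  => 4  4->4 ok
  [19] y  {0,4,5}  => 0  4->0 ok
  [20] y  {0,4,5}  => 4  0->4 ok
  [21] y  {0,4,5}  => 4  4->4 ok
  [22] y  {0,4,5}  => 0  4->0 ok
  [23] x  {1,2}  => 2  0->2 ok
  [24] y  {0,4,5}  => 5  2->5 ok

0,0,0,4,4,4,3,5,0,3,4,0,3,4,3,0,3,4,4,0,4,4,0,2,5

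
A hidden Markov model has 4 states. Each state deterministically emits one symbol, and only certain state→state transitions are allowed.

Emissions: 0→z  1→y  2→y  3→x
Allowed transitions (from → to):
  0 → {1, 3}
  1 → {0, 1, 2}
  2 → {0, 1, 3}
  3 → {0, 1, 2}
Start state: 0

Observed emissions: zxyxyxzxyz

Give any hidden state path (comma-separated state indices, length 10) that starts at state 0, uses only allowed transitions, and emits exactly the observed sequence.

  [0] z  {0}  => 0  start
  [1] x  {3}  => 3  0->3 ok
  [2] y  {1,2}  => 2  3->2 ok
  [3] x  {3}  => 3  2->3 ok
  [4] y  {1,2}  => 2  3->2 ok
  [5] x  {3}  => 3  2->3 ok
  [6] z  {0}  => 0  3->0 ok
  [7] x  {3}  => 3  0->3 ok
  [8] y  {1,2}  => 1  3->1 ok
  [9] z  {0}  => 0  1->0 ok

0,3,2,3,2,3,0,3,1,0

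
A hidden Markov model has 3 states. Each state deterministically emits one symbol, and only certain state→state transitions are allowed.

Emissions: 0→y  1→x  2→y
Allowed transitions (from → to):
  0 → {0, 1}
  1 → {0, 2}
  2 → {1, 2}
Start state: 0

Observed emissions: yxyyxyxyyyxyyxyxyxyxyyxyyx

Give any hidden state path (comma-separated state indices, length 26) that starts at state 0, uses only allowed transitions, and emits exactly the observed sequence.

  [0] y  {0,2}  => 0  start
  [1] x  {1}  => 1  0->1 ok
  [2] y  {0,2}  => 2  1->2 ok
  [3] y  {0,2}  => 2  2->2 ok
  [4] x  {1}  => 1  2->1 ok
  [5] y  {0,2}  => 0  1->0 ok
  [6] x  {1}  => 1  0->1 ok
  [7] y  {0,2}  => 2  1->2 ok
  [8] y  {0,2}  => 2  2->2 ok
  [9] y  {0,2}  => 2  2->2 ok
  [10] x  {1}  => 1  2->1 ok
  [11] y  {0,2}  => 2  1->2 ok
  [12] y  {0,2}  => 2  2->2 ok
  [13] x  {1}  => 1  2->1 ok
  [14] y  {0,2}  => 2  1->2 ok
  [15] x  {1}  => 1  2->1 ok
  [16] y  {0,2}  => 0  1->0 ok
  [17] x  {1}  => 1  0->1 ok
  [18] y  {0,2}  => 2  1->2 ok
  [19] x  {1}  => 1  2->1 ok
  [20] y  {0,2}  => 0  1->0 ok
  [21] y  {0,2}  => 0  0->0 ok
  [22] x  {1}  => 1  0->1 ok
  [23] y  {0,2}  => 2  1->2 ok
  [24] y  {0,2}  => 2  2->2 ok
  [25] x  {1}  => 1  2->1 ok

0,1,2,2,1,0,1,2,2,2,1,2,2,1,2,1,0,1,2,1,0,0,1,2,2,1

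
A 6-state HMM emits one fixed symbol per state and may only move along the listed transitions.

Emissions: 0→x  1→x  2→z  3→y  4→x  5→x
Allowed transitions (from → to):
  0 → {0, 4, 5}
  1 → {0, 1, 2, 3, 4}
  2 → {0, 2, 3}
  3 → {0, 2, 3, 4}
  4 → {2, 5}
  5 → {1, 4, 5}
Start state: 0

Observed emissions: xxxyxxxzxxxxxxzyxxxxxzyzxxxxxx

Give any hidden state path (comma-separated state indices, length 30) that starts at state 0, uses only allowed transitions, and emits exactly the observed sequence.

  pos 0: x in {0,1,4,5}, choose 0; start
  pos 1: x in {0,1,4,5}, choose 5; 0->5 ok
  pos 2: x in {0,1,4,5}, choose 1; 5->1 ok
  pos 3: y in {3}, choose 3; 1->3 ok
  pos 4: x in {0,1,4,5}, choose 4; 3->4 ok
  pos 5: x in {0,1,4,5}, choose 5; 4->5 ok
  pos 6: x in {0,1,4,5}, choose 4; 5->4 ok
  pos 7: z in {2}, choose 2; 4->2 ok
  pos 8: x in {0,1,4,5}, choose 0; 2->0 ok
  pos 9: x in {0,1,4,5}, choose 5; 0->5 ok
  pos 10: x in {0,1,4,5}, choose 5; 5->5 ok
  pos 11: x in {0,1,4,5}, choose 5; 5->5 ok
  pos 12: x in {0,1,4,5}, choose 5; 5->5 ok
  pos 13: x in {0,1,4,5}, choose 4; 5->4 ok
  pos 14: z in {2}, choose 2; 4->2 ok
  pos 15: y in {3}, choose 3; 2->3 ok
  pos 16: x in {0,1,4,5}, choose 4; 3->4 ok
  pos 17: x in {0,1,4,5}, choose 5; 4->5 ok
  pos 18: x in {0,1,4,5}, choose 1; 5->1 ok
  pos 19: x in {0,1,4,5}, choose 1; 1->1 ok
  pos 20: x in {0,1,4,5}, choose 4; 1->4 ok
  pos 21: z in {2}, choose 2; 4->2 ok
  pos 22: y in {3}, choose 3; 2->3 ok
  pos 23: z in {2}, choose 2; 3->2 ok
  pos 24: x in {0,1,4,5}, choose 0; 2->0 ok
  pos 25: x in {0,1,4,5}, choose 5; 0->5 ok
  pos 26: x in {0,1,4,5}, choose 1; 5->1 ok
  pos 27: x in {0,1,4,5}, choose 1; 1->1 ok
  pos 28: x in {0,1,4,5}, choose 0; 1->0 ok
  pos 29: x in {0,1,4,5}, choose 4; 0->4 ok

0,5,1,3,4,5,4,2,0,5,5,5,5,4,2,3,4,5,1,1,4,2,3,2,0,5,1,1,0,4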